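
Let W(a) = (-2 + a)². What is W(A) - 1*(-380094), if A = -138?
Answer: 399694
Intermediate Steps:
W(A) - 1*(-380094) = (-2 - 138)² - 1*(-380094) = (-140)² + 380094 = 19600 + 380094 = 399694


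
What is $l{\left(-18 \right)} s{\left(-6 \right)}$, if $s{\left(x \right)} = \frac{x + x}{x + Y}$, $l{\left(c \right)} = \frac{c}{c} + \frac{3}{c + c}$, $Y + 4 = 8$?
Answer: $\frac{11}{2} \approx 5.5$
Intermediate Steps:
$Y = 4$ ($Y = -4 + 8 = 4$)
$l{\left(c \right)} = 1 + \frac{3}{2 c}$
$s{\left(x \right)} = \frac{2 x}{4 + x}$ ($s{\left(x \right)} = \frac{x + x}{x + 4} = \frac{2 x}{4 + x}$)
$l{\left(-18 \right)} s{\left(-6 \right)} = \frac{\frac{3}{2} - 18}{-18} \cdot 2 \left(-6\right) \frac{1}{4 - 6} = \left(- \frac{1}{18}\right) \left(- \frac{33}{2}\right) 2 \left(-6\right) \frac{1}{-2} = \frac{11 \cdot 2 \left(-6\right) \left(- \frac{1}{2}\right)}{12} = \frac{11}{12} \cdot 6 = \frac{11}{2}$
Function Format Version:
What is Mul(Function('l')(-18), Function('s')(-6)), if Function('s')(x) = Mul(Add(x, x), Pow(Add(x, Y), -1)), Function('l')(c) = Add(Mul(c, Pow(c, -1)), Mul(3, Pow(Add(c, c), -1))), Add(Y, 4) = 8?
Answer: Rational(11, 2) ≈ 5.5000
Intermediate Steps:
Y = 4 (Y = Add(-4, 8) = 4)
Function('l')(c) = Add(1, Mul(Rational(3, 2), Pow(c, -1))) (Function('l')(c) = Add(1, Mul(3, Pow(Mul(2, c), -1))) = Add(1, Mul(3, Mul(Rational(1, 2), Pow(c, -1)))) = Add(1, Mul(Rational(3, 2), Pow(c, -1))))
Function('s')(x) = Mul(2, x, Pow(Add(4, x), -1)) (Function('s')(x) = Mul(Add(x, x), Pow(Add(x, 4), -1)) = Mul(Mul(2, x), Pow(Add(4, x), -1)) = Mul(2, x, Pow(Add(4, x), -1)))
Mul(Function('l')(-18), Function('s')(-6)) = Mul(Mul(Pow(-18, -1), Add(Rational(3, 2), -18)), Mul(2, -6, Pow(Add(4, -6), -1))) = Mul(Mul(Rational(-1, 18), Rational(-33, 2)), Mul(2, -6, Pow(-2, -1))) = Mul(Rational(11, 12), Mul(2, -6, Rational(-1, 2))) = Mul(Rational(11, 12), 6) = Rational(11, 2)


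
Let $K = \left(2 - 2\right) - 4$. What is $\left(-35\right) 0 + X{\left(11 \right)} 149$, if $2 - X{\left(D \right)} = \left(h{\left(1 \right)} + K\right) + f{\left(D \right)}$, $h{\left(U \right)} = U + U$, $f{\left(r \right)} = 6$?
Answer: $-298$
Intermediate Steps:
$h{\left(U \right)} = 2 U$
$K = -4$ ($K = 0 - 4 = -4$)
$X{\left(D \right)} = -2$ ($X{\left(D \right)} = 2 - \left(\left(2 \cdot 1 - 4\right) + 6\right) = 2 - \left(\left(2 - 4\right) + 6\right) = 2 - \left(-2 + 6\right) = 2 - 4 = -2$)
$\left(-35\right) 0 + X{\left(11 \right)} 149 = \left(-35\right) 0 - 298 = 0 - 298 = -298$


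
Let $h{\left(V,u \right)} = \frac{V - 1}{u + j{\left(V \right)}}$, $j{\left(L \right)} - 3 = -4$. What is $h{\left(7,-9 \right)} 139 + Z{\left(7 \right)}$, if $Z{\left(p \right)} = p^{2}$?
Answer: $- \frac{172}{5} \approx -34.4$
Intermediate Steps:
$j{\left(L \right)} = -1$ ($j{\left(L \right)} = 3 - 4 = -1$)
$h{\left(V,u \right)} = \frac{-1 + V}{-1 + u}$ ($h{\left(V,u \right)} = \frac{V - 1}{u - 1} = \frac{-1 + V}{-1 + u}$)
$h{\left(7,-9 \right)} 139 + Z{\left(7 \right)} = \frac{-1 + 7}{-1 - 9} \cdot 139 + 7^{2} = \frac{1}{-10} \cdot 6 \cdot 139 + 49 = \left(- \frac{1}{10}\right) 6 \cdot 139 + 49 = \left(- \frac{3}{5}\right) 139 + 49 = - \frac{417}{5} + 49 = - \frac{172}{5}$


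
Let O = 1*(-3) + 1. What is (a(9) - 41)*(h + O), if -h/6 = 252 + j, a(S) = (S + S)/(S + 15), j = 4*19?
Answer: 158585/2 ≈ 79293.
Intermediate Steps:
j = 76
a(S) = 2*S/(15 + S) (a(S) = (2*S)/(15 + S) = 2*S/(15 + S))
h = -1968 (h = -6*(252 + 76) = -6*328 = -1968)
O = -2 (O = -3 + 1 = -2)
(a(9) - 41)*(h + O) = (2*9/(15 + 9) - 41)*(-1968 - 2) = (2*9/24 - 41)*(-1970) = (2*9*(1/24) - 41)*(-1970) = (¾ - 41)*(-1970) = -161/4*(-1970) = 158585/2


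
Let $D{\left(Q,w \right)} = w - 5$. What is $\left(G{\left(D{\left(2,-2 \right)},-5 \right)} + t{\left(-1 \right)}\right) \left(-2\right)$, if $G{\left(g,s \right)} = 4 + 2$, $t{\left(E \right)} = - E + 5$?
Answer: $-24$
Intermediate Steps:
$D{\left(Q,w \right)} = -5 + w$
$t{\left(E \right)} = 5 - E$
$G{\left(g,s \right)} = 6$
$\left(G{\left(D{\left(2,-2 \right)},-5 \right)} + t{\left(-1 \right)}\right) \left(-2\right) = \left(6 + \left(5 - -1\right)\right) \left(-2\right) = \left(6 + \left(5 + 1\right)\right) \left(-2\right) = \left(6 + 6\right) \left(-2\right) = 12 \left(-2\right) = -24$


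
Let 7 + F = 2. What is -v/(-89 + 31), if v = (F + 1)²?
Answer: 8/29 ≈ 0.27586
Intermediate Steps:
F = -5 (F = -7 + 2 = -5)
v = 16 (v = (-5 + 1)² = (-4)² = 16)
-v/(-89 + 31) = -16/(-89 + 31) = -16/(-58) = -16*(-1)/58 = -1*(-8/29) = 8/29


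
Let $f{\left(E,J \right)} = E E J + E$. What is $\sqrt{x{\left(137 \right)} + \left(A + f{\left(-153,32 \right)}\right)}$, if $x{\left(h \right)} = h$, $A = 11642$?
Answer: $\sqrt{760714} \approx 872.19$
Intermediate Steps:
$f{\left(E,J \right)} = E + J E^{2}$ ($f{\left(E,J \right)} = E^{2} J + E = J E^{2} + E = E + J E^{2}$)
$\sqrt{x{\left(137 \right)} + \left(A + f{\left(-153,32 \right)}\right)} = \sqrt{137 - \left(-11642 + 153 \left(1 - 4896\right)\right)} = \sqrt{137 + \left(11642 - -748935\right)} = \sqrt{137 + \left(11642 + 748935\right)} = \sqrt{137 + 760577} = \sqrt{760714}$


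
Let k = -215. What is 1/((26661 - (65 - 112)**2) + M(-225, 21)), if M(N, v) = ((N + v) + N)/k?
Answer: 215/5257609 ≈ 4.0893e-5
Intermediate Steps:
M(N, v) = -2*N/215 - v/215 (M(N, v) = ((N + v) + N)/(-215) = (v + 2*N)*(-1/215) = -2*N/215 - v/215)
1/((26661 - (65 - 112)**2) + M(-225, 21)) = 1/((26661 - (65 - 112)**2) + (-2/215*(-225) - 1/215*21)) = 1/((26661 - 1*(-47)**2) + (90/43 - 21/215)) = 1/((26661 - 1*2209) + 429/215) = 1/((26661 - 2209) + 429/215) = 1/(24452 + 429/215) = 1/(5257609/215) = 215/5257609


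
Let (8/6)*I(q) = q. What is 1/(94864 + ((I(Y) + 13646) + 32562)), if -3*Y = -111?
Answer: 4/564399 ≈ 7.0872e-6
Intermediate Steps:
Y = 37 (Y = -1/3*(-111) = 37)
I(q) = 3*q/4
1/(94864 + ((I(Y) + 13646) + 32562)) = 1/(94864 + (((3/4)*37 + 13646) + 32562)) = 1/(94864 + ((111/4 + 13646) + 32562)) = 1/(94864 + (54695/4 + 32562)) = 1/(94864 + 184943/4) = 1/(564399/4) = 4/564399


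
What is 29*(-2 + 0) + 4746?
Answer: 4688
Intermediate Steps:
29*(-2 + 0) + 4746 = 29*(-2) + 4746 = -58 + 4746 = 4688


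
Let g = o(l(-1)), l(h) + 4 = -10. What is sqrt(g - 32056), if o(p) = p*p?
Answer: 6*I*sqrt(885) ≈ 178.49*I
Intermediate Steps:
l(h) = -14 (l(h) = -4 - 10 = -14)
o(p) = p**2
g = 196 (g = (-14)**2 = 196)
sqrt(g - 32056) = sqrt(196 - 32056) = sqrt(-31860) = 6*I*sqrt(885)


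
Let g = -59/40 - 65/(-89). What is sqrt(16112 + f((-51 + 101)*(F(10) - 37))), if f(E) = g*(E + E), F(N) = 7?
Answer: sqrt(145318577)/89 ≈ 135.45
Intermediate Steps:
g = -2651/3560 (g = -59*1/40 - 65*(-1/89) = -59/40 + 65/89 = -2651/3560 ≈ -0.74466)
f(E) = -2651*E/1780 (f(E) = -2651*(E + E)/3560 = -2651*E/1780)
sqrt(16112 + f((-51 + 101)*(F(10) - 37))) = sqrt(16112 - 2651*(-51 + 101)*(7 - 37)/1780) = sqrt(16112 - 13255*(-30)/178) = sqrt(16112 - 2651/1780*(-1500)) = sqrt(16112 + 198825/89) = sqrt(1632793/89) = sqrt(145318577)/89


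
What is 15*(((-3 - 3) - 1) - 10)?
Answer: -255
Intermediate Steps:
15*(((-3 - 3) - 1) - 10) = 15*((-6 - 1) - 10) = 15*(-7 - 10) = 15*(-17) = -255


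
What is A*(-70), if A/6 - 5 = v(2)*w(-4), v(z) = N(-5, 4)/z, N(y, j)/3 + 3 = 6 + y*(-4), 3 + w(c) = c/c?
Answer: 26880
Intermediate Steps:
w(c) = -2 (w(c) = -3 + c/c = -3 + 1 = -2)
N(y, j) = 9 - 12*y (N(y, j) = -9 + 3*(6 + y*(-4)) = -9 + 3*(6 - 4*y) = -9 + (18 - 12*y) = 9 - 12*y)
v(z) = 69/z (v(z) = (9 - 12*(-5))/z = (9 + 60)/z = 69/z)
A = -384 (A = 30 + 6*((69/2)*(-2)) = 30 + 6*(-69) = 30 - 414 = -384)
A*(-70) = -384*(-70) = 26880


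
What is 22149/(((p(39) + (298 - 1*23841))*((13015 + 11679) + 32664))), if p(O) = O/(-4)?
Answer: -44298/2701877269 ≈ -1.6395e-5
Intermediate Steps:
p(O) = -O/4 (p(O) = O*(-¼) = -O/4)
22149/(((p(39) + (298 - 1*23841))*((13015 + 11679) + 32664))) = 22149/(((-¼*39 + (298 - 1*23841))*((13015 + 11679) + 32664))) = 22149/(((-39/4 + (298 - 23841))*(24694 + 32664))) = 22149/(((-39/4 - 23543)*57358)) = 22149/((-94211/4*57358)) = 22149/(-2701877269/2) = 22149*(-2/2701877269) = -44298/2701877269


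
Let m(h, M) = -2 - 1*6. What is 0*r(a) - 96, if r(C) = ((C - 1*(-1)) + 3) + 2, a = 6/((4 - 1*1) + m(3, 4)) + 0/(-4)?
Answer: -96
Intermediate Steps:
m(h, M) = -8 (m(h, M) = -2 - 6 = -8)
a = -6/5 (a = 6/((4 - 1*1) - 8) + 0/(-4) = 6/((4 - 1) - 8) + 0*(-¼) = 6/(3 - 8) + 0 = 6/(-5) + 0 = 6*(-⅕) + 0 = -6/5 + 0 = -6/5 ≈ -1.2000)
r(C) = 6 + C (r(C) = ((C + 1) + 3) + 2 = ((1 + C) + 3) + 2 = (4 + C) + 2 = 6 + C)
0*r(a) - 96 = 0*(6 - 6/5) - 96 = 0*(24/5) - 96 = 0 - 96 = -96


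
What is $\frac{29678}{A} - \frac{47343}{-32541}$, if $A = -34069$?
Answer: $\frac{215725623}{369546443} \approx 0.58376$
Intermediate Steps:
$\frac{29678}{A} - \frac{47343}{-32541} = \frac{29678}{-34069} - \frac{47343}{-32541} = 29678 \left(- \frac{1}{34069}\right) - - \frac{15781}{10847} = - \frac{29678}{34069} + \frac{15781}{10847} = \frac{215725623}{369546443}$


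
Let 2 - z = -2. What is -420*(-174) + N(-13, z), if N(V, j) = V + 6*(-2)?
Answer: 73055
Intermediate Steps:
z = 4 (z = 2 - 1*(-2) = 2 + 2 = 4)
N(V, j) = -12 + V (N(V, j) = V - 12 = -12 + V)
-420*(-174) + N(-13, z) = -420*(-174) + (-12 - 13) = 73080 - 25 = 73055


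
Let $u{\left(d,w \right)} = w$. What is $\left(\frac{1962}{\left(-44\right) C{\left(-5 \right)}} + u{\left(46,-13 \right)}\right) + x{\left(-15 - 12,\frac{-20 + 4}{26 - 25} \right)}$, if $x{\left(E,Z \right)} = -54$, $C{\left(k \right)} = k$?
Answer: $- \frac{6389}{110} \approx -58.082$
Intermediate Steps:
$\left(\frac{1962}{\left(-44\right) C{\left(-5 \right)}} + u{\left(46,-13 \right)}\right) + x{\left(-15 - 12,\frac{-20 + 4}{26 - 25} \right)} = \left(\frac{1962}{\left(-44\right) \left(-5\right)} - 13\right) - 54 = \left(\frac{1962}{220} - 13\right) - 54 = \left(1962 \cdot \frac{1}{220} - 13\right) - 54 = \left(\frac{981}{110} - 13\right) - 54 = - \frac{449}{110} - 54 = - \frac{6389}{110}$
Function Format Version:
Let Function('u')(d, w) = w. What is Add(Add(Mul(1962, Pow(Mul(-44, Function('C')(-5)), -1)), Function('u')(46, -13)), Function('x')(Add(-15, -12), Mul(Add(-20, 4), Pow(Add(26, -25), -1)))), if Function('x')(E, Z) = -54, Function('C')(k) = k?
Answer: Rational(-6389, 110) ≈ -58.082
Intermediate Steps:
Add(Add(Mul(1962, Pow(Mul(-44, Function('C')(-5)), -1)), Function('u')(46, -13)), Function('x')(Add(-15, -12), Mul(Add(-20, 4), Pow(Add(26, -25), -1)))) = Add(Add(Mul(1962, Pow(Mul(-44, -5), -1)), -13), -54) = Add(Add(Mul(1962, Pow(220, -1)), -13), -54) = Add(Add(Mul(1962, Rational(1, 220)), -13), -54) = Add(Add(Rational(981, 110), -13), -54) = Add(Rational(-449, 110), -54) = Rational(-6389, 110)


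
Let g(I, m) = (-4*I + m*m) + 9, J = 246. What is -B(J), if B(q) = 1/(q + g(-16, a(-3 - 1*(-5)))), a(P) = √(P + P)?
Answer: -1/323 ≈ -0.0030960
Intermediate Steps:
a(P) = √2*√P (a(P) = √(2*P) = √2*√P)
g(I, m) = 9 + m² - 4*I (g(I, m) = (-4*I + m²) + 9 = (m² - 4*I) + 9 = 9 + m² - 4*I)
B(q) = 1/(77 + q) (B(q) = 1/(q + (9 + (√2*√(-3 - 1*(-5)))² - 4*(-16))) = 1/(q + (9 + (√2*√(-3 + 5))² + 64)) = 1/(q + (9 + (√2*√2)² + 64)) = 1/(q + (9 + 2² + 64)) = 1/(q + (9 + 4 + 64)) = 1/(q + 77) = 1/(77 + q))
-B(J) = -1/(77 + 246) = -1/323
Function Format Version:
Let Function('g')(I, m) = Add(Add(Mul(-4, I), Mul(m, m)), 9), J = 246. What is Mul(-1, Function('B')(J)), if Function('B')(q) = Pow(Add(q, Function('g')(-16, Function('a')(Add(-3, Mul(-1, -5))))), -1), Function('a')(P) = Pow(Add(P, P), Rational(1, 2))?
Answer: Rational(-1, 323) ≈ -0.0030960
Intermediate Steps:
Function('a')(P) = Mul(Pow(2, Rational(1, 2)), Pow(P, Rational(1, 2))) (Function('a')(P) = Pow(Mul(2, P), Rational(1, 2)) = Mul(Pow(2, Rational(1, 2)), Pow(P, Rational(1, 2))))
Function('g')(I, m) = Add(9, Pow(m, 2), Mul(-4, I)) (Function('g')(I, m) = Add(Add(Mul(-4, I), Pow(m, 2)), 9) = Add(Add(Pow(m, 2), Mul(-4, I)), 9) = Add(9, Pow(m, 2), Mul(-4, I)))
Function('B')(q) = Pow(Add(77, q), -1) (Function('B')(q) = Pow(Add(q, Add(9, Pow(Mul(Pow(2, Rational(1, 2)), Pow(Add(-3, Mul(-1, -5)), Rational(1, 2))), 2), Mul(-4, -16))), -1) = Pow(Add(q, Add(9, Pow(Mul(Pow(2, Rational(1, 2)), Pow(Add(-3, 5), Rational(1, 2))), 2), 64)), -1) = Pow(Add(q, Add(9, Pow(Mul(Pow(2, Rational(1, 2)), Pow(2, Rational(1, 2))), 2), 64)), -1) = Pow(Add(q, Add(9, Pow(2, 2), 64)), -1) = Pow(Add(q, Add(9, 4, 64)), -1) = Pow(Add(q, 77), -1) = Pow(Add(77, q), -1))
Mul(-1, Function('B')(J)) = Mul(-1, Pow(Add(77, 246), -1)) = Mul(-1, Pow(323, -1)) = Mul(-1, Rational(1, 323)) = Rational(-1, 323)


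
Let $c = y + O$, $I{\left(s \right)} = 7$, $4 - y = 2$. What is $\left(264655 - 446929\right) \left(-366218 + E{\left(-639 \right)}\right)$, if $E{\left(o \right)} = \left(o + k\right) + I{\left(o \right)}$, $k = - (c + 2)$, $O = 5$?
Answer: $66868857366$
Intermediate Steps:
$y = 2$ ($y = 4 - 2 = 2$)
$c = 7$ ($c = 2 + 5 = 7$)
$k = -9$ ($k = - (7 + 2) = \left(-1\right) 9 = -9$)
$E{\left(o \right)} = -2 + o$ ($E{\left(o \right)} = \left(o - 9\right) + 7 = \left(-9 + o\right) + 7 = -2 + o$)
$\left(264655 - 446929\right) \left(-366218 + E{\left(-639 \right)}\right) = \left(264655 - 446929\right) \left(-366218 - 641\right) = - 182274 \left(-366218 - 641\right) = \left(-182274\right) \left(-366859\right) = 66868857366$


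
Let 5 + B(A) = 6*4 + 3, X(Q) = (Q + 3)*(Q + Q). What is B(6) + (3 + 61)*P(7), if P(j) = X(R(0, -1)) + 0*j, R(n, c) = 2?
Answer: 1302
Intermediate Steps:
X(Q) = 2*Q*(3 + Q) (X(Q) = (3 + Q)*(2*Q) = 2*Q*(3 + Q))
B(A) = 22 (B(A) = -5 + (6*4 + 3) = -5 + (24 + 3) = -5 + 27 = 22)
P(j) = 20 (P(j) = 2*2*(3 + 2) + 0*j = 2*2*5 + 0 = 20 + 0 = 20)
B(6) + (3 + 61)*P(7) = 22 + (3 + 61)*20 = 22 + 64*20 = 22 + 1280 = 1302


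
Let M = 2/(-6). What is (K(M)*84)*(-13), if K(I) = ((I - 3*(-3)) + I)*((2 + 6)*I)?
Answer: 72800/3 ≈ 24267.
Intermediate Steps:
M = -1/3 (M = 2*(-1/6) = -1/3 ≈ -0.33333)
K(I) = 8*I*(9 + 2*I) (K(I) = ((I + 9) + I)*(8*I) = ((9 + I) + I)*(8*I) = (9 + 2*I)*(8*I) = 8*I*(9 + 2*I))
(K(M)*84)*(-13) = ((8*(-1/3)*(9 + 2*(-1/3)))*84)*(-13) = ((8*(-1/3)*(9 - 2/3))*84)*(-13) = ((8*(-1/3)*(25/3))*84)*(-13) = -200/9*84*(-13) = -5600/3*(-13) = 72800/3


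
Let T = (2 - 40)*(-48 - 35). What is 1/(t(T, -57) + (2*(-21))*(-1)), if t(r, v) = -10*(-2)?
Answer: 1/62 ≈ 0.016129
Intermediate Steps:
T = 3154 (T = -38*(-83) = 3154)
t(r, v) = 20
1/(t(T, -57) + (2*(-21))*(-1)) = 1/(20 + (2*(-21))*(-1)) = 1/(20 - 42*(-1)) = 1/(20 + 42) = 1/62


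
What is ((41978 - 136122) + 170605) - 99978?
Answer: -23517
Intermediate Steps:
((41978 - 136122) + 170605) - 99978 = (-94144 + 170605) - 99978 = 76461 - 99978 = -23517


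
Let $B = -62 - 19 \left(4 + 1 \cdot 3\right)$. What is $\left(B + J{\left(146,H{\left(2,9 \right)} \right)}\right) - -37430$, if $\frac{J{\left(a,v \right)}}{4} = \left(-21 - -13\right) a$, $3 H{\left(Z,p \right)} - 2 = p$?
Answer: $32563$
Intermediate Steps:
$H{\left(Z,p \right)} = \frac{2}{3} + \frac{p}{3}$
$J{\left(a,v \right)} = - 32 a$ ($J{\left(a,v \right)} = 4 \left(-21 - -13\right) a = 4 \left(-21 + 13\right) a = 4 \left(- 8 a\right) = - 32 a$)
$B = -195$ ($B = -62 - 19 \left(4 + 3\right) = -62 - 133 = -195$)
$\left(B + J{\left(146,H{\left(2,9 \right)} \right)}\right) - -37430 = \left(-195 - 4672\right) - -37430 = \left(-195 - 4672\right) + 37430 = -4867 + 37430 = 32563$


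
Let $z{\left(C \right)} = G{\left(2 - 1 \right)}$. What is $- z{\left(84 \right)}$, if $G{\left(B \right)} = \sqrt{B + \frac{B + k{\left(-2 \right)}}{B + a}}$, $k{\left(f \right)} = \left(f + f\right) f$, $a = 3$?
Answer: $- \frac{\sqrt{13}}{2} \approx -1.8028$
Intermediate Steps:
$k{\left(f \right)} = 2 f^{2}$ ($k{\left(f \right)} = 2 f f = 2 f^{2}$)
$G{\left(B \right)} = \sqrt{B + \frac{8 + B}{3 + B}}$ ($G{\left(B \right)} = \sqrt{B + \frac{B + 2 \left(-2\right)^{2}}{B + 3}} = \sqrt{B + \frac{B + 2 \cdot 4}{3 + B}} = \sqrt{B + \frac{B + 8}{3 + B}} = \sqrt{B + \frac{8 + B}{3 + B}}$)
$z{\left(C \right)} = \frac{\sqrt{13}}{2}$ ($z{\left(C \right)} = \sqrt{\frac{8 + \left(2 - 1\right) + \left(2 - 1\right) \left(3 + \left(2 - 1\right)\right)}{3 + \left(2 - 1\right)}} = \sqrt{\frac{8 + 1 + 1 \left(3 + 1\right)}{3 + 1}} = \sqrt{\frac{8 + 1 + 1 \cdot 4}{4}} = \sqrt{\frac{8 + 1 + 4}{4}} = \sqrt{\frac{1}{4} \cdot 13} = \sqrt{\frac{13}{4}} = \frac{\sqrt{13}}{2}$)
$- z{\left(84 \right)} = - \frac{\sqrt{13}}{2}$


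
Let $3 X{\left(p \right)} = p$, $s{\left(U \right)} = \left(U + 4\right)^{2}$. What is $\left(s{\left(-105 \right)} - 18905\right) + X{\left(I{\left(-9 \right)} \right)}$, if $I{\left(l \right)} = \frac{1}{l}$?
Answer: $- \frac{235009}{27} \approx -8704.0$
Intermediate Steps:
$s{\left(U \right)} = \left(4 + U\right)^{2}$
$X{\left(p \right)} = \frac{p}{3}$
$\left(s{\left(-105 \right)} - 18905\right) + X{\left(I{\left(-9 \right)} \right)} = \left(\left(4 - 105\right)^{2} - 18905\right) + \frac{1}{3 \left(-9\right)} = \left(\left(-101\right)^{2} - 18905\right) + \frac{1}{3} \left(- \frac{1}{9}\right) = \left(10201 - 18905\right) - \frac{1}{27} = -8704 - \frac{1}{27} = - \frac{235009}{27}$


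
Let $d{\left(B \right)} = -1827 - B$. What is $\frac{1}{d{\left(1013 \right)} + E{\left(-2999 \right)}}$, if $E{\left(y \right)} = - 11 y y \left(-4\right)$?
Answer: $\frac{1}{395733204} \approx 2.527 \cdot 10^{-9}$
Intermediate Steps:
$E{\left(y \right)} = 44 y^{2}$ ($E{\left(y \right)} = - 11 y \left(- 4 y\right) = 44 y^{2}$)
$\frac{1}{d{\left(1013 \right)} + E{\left(-2999 \right)}} = \frac{1}{\left(-1827 - 1013\right) + 44 \left(-2999\right)^{2}} = \frac{1}{\left(-1827 - 1013\right) + 44 \cdot 8994001} = \frac{1}{-2840 + 395736044} = \frac{1}{395733204}$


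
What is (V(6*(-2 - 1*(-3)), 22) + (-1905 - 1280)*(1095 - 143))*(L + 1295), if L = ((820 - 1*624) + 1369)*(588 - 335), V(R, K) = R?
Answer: -1204476965360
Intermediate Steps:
L = 395945 (L = ((820 - 624) + 1369)*253 = (196 + 1369)*253 = 1565*253 = 395945)
(V(6*(-2 - 1*(-3)), 22) + (-1905 - 1280)*(1095 - 143))*(L + 1295) = (6*(-2 - 1*(-3)) + (-1905 - 1280)*(1095 - 143))*(395945 + 1295) = (6*(-2 + 3) - 3185*952)*397240 = (6*1 - 3032120)*397240 = (6 - 3032120)*397240 = -3032114*397240 = -1204476965360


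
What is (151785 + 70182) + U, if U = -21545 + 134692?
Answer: 335114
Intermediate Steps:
U = 113147
(151785 + 70182) + U = (151785 + 70182) + 113147 = 221967 + 113147 = 335114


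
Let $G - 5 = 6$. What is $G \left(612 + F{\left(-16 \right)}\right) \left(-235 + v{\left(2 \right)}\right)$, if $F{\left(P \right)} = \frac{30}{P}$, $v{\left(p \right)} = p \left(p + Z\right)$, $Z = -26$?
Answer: $- \frac{15194553}{8} \approx -1.8993 \cdot 10^{6}$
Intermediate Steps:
$G = 11$ ($G = 5 + 6 = 11$)
$v{\left(p \right)} = p \left(-26 + p\right)$ ($v{\left(p \right)} = p \left(p - 26\right) = p \left(-26 + p\right)$)
$G \left(612 + F{\left(-16 \right)}\right) \left(-235 + v{\left(2 \right)}\right) = 11 \left(612 + \frac{30}{-16}\right) \left(-235 + 2 \left(-26 + 2\right)\right) = 11 \left(612 + 30 \left(- \frac{1}{16}\right)\right) \left(-235 + 2 \left(-24\right)\right) = 11 \left(612 - \frac{15}{8}\right) \left(-235 - 48\right) = 11 \cdot \frac{4881}{8} \left(-283\right) = 11 \left(- \frac{1381323}{8}\right) = - \frac{15194553}{8}$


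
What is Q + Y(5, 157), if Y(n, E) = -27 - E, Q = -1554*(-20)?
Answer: 30896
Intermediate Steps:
Q = 31080
Q + Y(5, 157) = 31080 + (-27 - 1*157) = 31080 + (-27 - 157) = 31080 - 184 = 30896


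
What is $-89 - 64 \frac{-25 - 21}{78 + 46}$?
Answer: $- \frac{2023}{31} \approx -65.258$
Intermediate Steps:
$-89 - 64 \frac{-25 - 21}{78 + 46} = -89 - 64 \left(- \frac{46}{124}\right) = -89 - 64 \left(\left(-46\right) \frac{1}{124}\right) = -89 - - \frac{736}{31} = -89 + \frac{736}{31} = - \frac{2023}{31}$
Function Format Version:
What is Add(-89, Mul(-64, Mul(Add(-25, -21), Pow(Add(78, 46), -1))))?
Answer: Rational(-2023, 31) ≈ -65.258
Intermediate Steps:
Add(-89, Mul(-64, Mul(Add(-25, -21), Pow(Add(78, 46), -1)))) = Add(-89, Mul(-64, Mul(-46, Pow(124, -1)))) = Add(-89, Mul(-64, Mul(-46, Rational(1, 124)))) = Add(-89, Mul(-64, Rational(-23, 62))) = Add(-89, Rational(736, 31)) = Rational(-2023, 31)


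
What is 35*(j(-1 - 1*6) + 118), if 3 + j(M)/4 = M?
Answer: 2730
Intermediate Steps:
j(M) = -12 + 4*M
35*(j(-1 - 1*6) + 118) = 35*((-12 + 4*(-1 - 1*6)) + 118) = 35*((-12 + 4*(-1 - 6)) + 118) = 35*((-12 + 4*(-7)) + 118) = 35*((-12 - 28) + 118) = 35*(-40 + 118) = 35*78 = 2730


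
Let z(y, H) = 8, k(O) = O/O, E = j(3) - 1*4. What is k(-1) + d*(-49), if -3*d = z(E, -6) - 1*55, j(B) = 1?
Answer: -2300/3 ≈ -766.67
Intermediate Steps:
E = -3 (E = 1 - 1*4 = 1 - 4 = -3)
k(O) = 1
d = 47/3 (d = -(8 - 1*55)/3 = -(8 - 55)/3 = -⅓*(-47) = 47/3 ≈ 15.667)
k(-1) + d*(-49) = 1 + (47/3)*(-49) = 1 - 2303/3 = -2300/3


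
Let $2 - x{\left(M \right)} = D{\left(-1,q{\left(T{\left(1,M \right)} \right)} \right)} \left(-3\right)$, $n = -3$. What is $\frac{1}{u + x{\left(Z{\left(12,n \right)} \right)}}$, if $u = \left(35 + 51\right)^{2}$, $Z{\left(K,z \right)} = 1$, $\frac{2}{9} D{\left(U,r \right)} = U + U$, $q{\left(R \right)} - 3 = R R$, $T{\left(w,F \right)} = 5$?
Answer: $\frac{1}{7371} \approx 0.00013567$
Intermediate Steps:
$q{\left(R \right)} = 3 + R^{2}$ ($q{\left(R \right)} = 3 + R R = 3 + R^{2}$)
$D{\left(U,r \right)} = 9 U$ ($D{\left(U,r \right)} = \frac{9 \left(U + U\right)}{2} = \frac{9 \cdot 2 U}{2} = 9 U$)
$x{\left(M \right)} = -25$ ($x{\left(M \right)} = 2 - 9 \left(-1\right) \left(-3\right) = 2 - \left(-9\right) \left(-3\right) = 2 - 27 = -25$)
$u = 7396$ ($u = 86^{2} = 7396$)
$\frac{1}{u + x{\left(Z{\left(12,n \right)} \right)}} = \frac{1}{7396 - 25} = \frac{1}{7371}$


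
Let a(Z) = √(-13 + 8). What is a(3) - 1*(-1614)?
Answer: 1614 + I*√5 ≈ 1614.0 + 2.2361*I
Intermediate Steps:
a(Z) = I*√5 (a(Z) = √(-5) = I*√5)
a(3) - 1*(-1614) = I*√5 - 1*(-1614) = I*√5 + 1614 = 1614 + I*√5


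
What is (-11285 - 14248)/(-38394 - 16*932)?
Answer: 25533/53306 ≈ 0.47899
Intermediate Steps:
(-11285 - 14248)/(-38394 - 16*932) = -25533/(-38394 - 14912) = -25533/(-53306) = -25533*(-1/53306) = 25533/53306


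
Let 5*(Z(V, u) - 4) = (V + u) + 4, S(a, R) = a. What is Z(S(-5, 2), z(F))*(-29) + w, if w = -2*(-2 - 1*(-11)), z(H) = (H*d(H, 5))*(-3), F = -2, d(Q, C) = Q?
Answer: -293/5 ≈ -58.600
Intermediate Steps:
z(H) = -3*H² (z(H) = (H*H)*(-3) = H²*(-3) = -3*H²)
Z(V, u) = 24/5 + V/5 + u/5 (Z(V, u) = 4 + ((V + u) + 4)/5 = 4 + (4 + V + u)/5 = 4 + (⅘ + V/5 + u/5) = 24/5 + V/5 + u/5)
w = -18 (w = -2*(-2 + 11) = -2*9 = -18)
Z(S(-5, 2), z(F))*(-29) + w = (24/5 + (⅕)*(-5) + (-3*(-2)²)/5)*(-29) - 18 = (24/5 - 1 + (-3*4)/5)*(-29) - 18 = (24/5 - 1 + (⅕)*(-12))*(-29) - 18 = (24/5 - 1 - 12/5)*(-29) - 18 = (7/5)*(-29) - 18 = -203/5 - 18 = -293/5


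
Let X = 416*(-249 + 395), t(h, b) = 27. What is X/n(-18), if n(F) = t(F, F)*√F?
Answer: -30368*I*√2/81 ≈ -530.21*I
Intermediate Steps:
n(F) = 27*√F
X = 60736 (X = 416*146 = 60736)
X/n(-18) = 60736/((27*√(-18))) = 60736/((27*(3*I*√2))) = 60736/((81*I*√2)) = 60736*(-I*√2/162) = -30368*I*√2/81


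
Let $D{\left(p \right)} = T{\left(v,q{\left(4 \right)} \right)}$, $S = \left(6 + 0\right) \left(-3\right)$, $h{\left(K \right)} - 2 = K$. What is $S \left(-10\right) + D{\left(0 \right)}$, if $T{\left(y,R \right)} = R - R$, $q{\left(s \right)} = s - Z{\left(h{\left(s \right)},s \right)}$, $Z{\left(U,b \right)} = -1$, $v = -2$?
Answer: $180$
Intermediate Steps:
$h{\left(K \right)} = 2 + K$
$q{\left(s \right)} = 1 + s$ ($q{\left(s \right)} = s - -1 = s + 1 = 1 + s$)
$T{\left(y,R \right)} = 0$
$S = -18$ ($S = 6 \left(-3\right) = -18$)
$D{\left(p \right)} = 0$
$S \left(-10\right) + D{\left(0 \right)} = \left(-18\right) \left(-10\right) + 0 = 180 + 0 = 180$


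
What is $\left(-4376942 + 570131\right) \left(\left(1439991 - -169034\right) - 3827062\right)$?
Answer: $8443647650007$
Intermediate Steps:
$\left(-4376942 + 570131\right) \left(\left(1439991 - -169034\right) - 3827062\right) = - 3806811 \left(\left(1439991 + 169034\right) - 3827062\right) = - 3806811 \left(1609025 - 3827062\right) = \left(-3806811\right) \left(-2218037\right) = 8443647650007$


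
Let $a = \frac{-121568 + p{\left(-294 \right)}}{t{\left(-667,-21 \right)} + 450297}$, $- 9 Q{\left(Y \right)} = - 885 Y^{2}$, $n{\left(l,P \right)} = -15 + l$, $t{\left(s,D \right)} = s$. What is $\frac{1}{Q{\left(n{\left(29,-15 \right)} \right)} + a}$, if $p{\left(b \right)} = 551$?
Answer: $\frac{1348890}{25997243549} \approx 5.1886 \cdot 10^{-5}$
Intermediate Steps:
$Q{\left(Y \right)} = \frac{295 Y^{2}}{3}$ ($Q{\left(Y \right)} = - \frac{\left(-885\right) Y^{2}}{9} = \frac{295 Y^{2}}{3}$)
$a = - \frac{121017}{449630}$ ($a = \frac{-121568 + 551}{-667 + 450297} = - \frac{121017}{449630} \approx -0.26915$)
$\frac{1}{Q{\left(n{\left(29,-15 \right)} \right)} + a} = \frac{1}{\frac{295 \left(-15 + 29\right)^{2}}{3} - \frac{121017}{449630}} = \frac{1}{\frac{295 \cdot 14^{2}}{3} - \frac{121017}{449630}} = \frac{1}{\frac{295}{3} \cdot 196 - \frac{121017}{449630}} = \frac{1}{\frac{57820}{3} - \frac{121017}{449630}} = \frac{1}{\frac{25997243549}{1348890}} = \frac{1348890}{25997243549}$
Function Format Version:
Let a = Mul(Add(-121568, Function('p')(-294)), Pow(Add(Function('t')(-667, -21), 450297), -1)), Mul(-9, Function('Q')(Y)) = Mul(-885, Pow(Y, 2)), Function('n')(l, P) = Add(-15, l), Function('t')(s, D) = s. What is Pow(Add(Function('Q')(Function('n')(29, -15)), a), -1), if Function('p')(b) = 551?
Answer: Rational(1348890, 25997243549) ≈ 5.1886e-5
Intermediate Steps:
Function('Q')(Y) = Mul(Rational(295, 3), Pow(Y, 2)) (Function('Q')(Y) = Mul(Rational(-1, 9), Mul(-885, Pow(Y, 2))) = Mul(Rational(295, 3), Pow(Y, 2)))
a = Rational(-121017, 449630) (a = Mul(Add(-121568, 551), Pow(Add(-667, 450297), -1)) = Mul(-121017, Pow(449630, -1)) = Mul(-121017, Rational(1, 449630)) = Rational(-121017, 449630) ≈ -0.26915)
Pow(Add(Function('Q')(Function('n')(29, -15)), a), -1) = Pow(Add(Mul(Rational(295, 3), Pow(Add(-15, 29), 2)), Rational(-121017, 449630)), -1) = Pow(Add(Mul(Rational(295, 3), Pow(14, 2)), Rational(-121017, 449630)), -1) = Pow(Add(Mul(Rational(295, 3), 196), Rational(-121017, 449630)), -1) = Pow(Add(Rational(57820, 3), Rational(-121017, 449630)), -1) = Pow(Rational(25997243549, 1348890), -1) = Rational(1348890, 25997243549)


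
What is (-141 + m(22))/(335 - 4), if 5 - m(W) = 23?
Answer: -159/331 ≈ -0.48036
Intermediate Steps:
m(W) = -18 (m(W) = 5 - 1*23 = 5 - 23 = -18)
(-141 + m(22))/(335 - 4) = (-141 - 18)/(335 - 4) = -159/331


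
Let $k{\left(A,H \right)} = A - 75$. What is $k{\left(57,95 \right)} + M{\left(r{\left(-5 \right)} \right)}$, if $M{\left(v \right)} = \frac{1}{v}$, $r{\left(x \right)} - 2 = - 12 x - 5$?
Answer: $- \frac{1025}{57} \approx -17.982$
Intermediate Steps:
$k{\left(A,H \right)} = -75 + A$ ($k{\left(A,H \right)} = A - 75 = -75 + A$)
$r{\left(x \right)} = -3 - 12 x$ ($r{\left(x \right)} = 2 - \left(5 + 12 x\right) = -3 - 12 x$)
$k{\left(57,95 \right)} + M{\left(r{\left(-5 \right)} \right)} = \left(-75 + 57\right) + \frac{1}{-3 - -60} = -18 + \frac{1}{-3 + 60} = -18 + \frac{1}{57} = - \frac{1025}{57}$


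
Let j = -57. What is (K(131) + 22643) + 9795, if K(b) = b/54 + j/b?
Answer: 229480495/7074 ≈ 32440.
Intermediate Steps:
K(b) = -57/b + b/54 (K(b) = b/54 - 57/b = -57/b + b/54)
(K(131) + 22643) + 9795 = ((-57/131 + (1/54)*131) + 22643) + 9795 = ((-57*1/131 + 131/54) + 22643) + 9795 = ((-57/131 + 131/54) + 22643) + 9795 = (14083/7074 + 22643) + 9795 = 160190665/7074 + 9795 = 229480495/7074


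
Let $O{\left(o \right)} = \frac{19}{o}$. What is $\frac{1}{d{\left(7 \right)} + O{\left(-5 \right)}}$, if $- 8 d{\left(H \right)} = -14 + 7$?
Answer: $- \frac{40}{117} \approx -0.34188$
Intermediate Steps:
$d{\left(H \right)} = \frac{7}{8}$ ($d{\left(H \right)} = - \frac{-14 + 7}{8} = \left(- \frac{1}{8}\right) \left(-7\right) = \frac{7}{8}$)
$\frac{1}{d{\left(7 \right)} + O{\left(-5 \right)}} = \frac{1}{\frac{7}{8} + \frac{19}{-5}} = \frac{1}{\frac{7}{8} + 19 \left(- \frac{1}{5}\right)} = \frac{1}{\frac{7}{8} - \frac{19}{5}} = \frac{1}{- \frac{117}{40}} = - \frac{40}{117}$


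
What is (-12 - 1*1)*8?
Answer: -104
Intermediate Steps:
(-12 - 1*1)*8 = (-12 - 1)*8 = -13*8 = -104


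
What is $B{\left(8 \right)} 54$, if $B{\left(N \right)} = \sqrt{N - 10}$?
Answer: $54 i \sqrt{2} \approx 76.368 i$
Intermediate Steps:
$B{\left(N \right)} = \sqrt{-10 + N}$
$B{\left(8 \right)} 54 = \sqrt{-10 + 8} \cdot 54 = \sqrt{-2} \cdot 54 = i \sqrt{2} \cdot 54 = 54 i \sqrt{2}$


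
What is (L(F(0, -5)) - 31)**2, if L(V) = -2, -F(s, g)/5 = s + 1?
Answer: 1089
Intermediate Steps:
F(s, g) = -5 - 5*s (F(s, g) = -5*(s + 1) = -5*(1 + s) = -5 - 5*s)
(L(F(0, -5)) - 31)**2 = (-2 - 31)**2 = (-33)**2 = 1089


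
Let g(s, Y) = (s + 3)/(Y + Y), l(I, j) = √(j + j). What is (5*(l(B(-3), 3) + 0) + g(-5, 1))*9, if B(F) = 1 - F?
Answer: -9 + 45*√6 ≈ 101.23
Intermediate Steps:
l(I, j) = √2*√j (l(I, j) = √(2*j) = √2*√j)
g(s, Y) = (3 + s)/(2*Y) (g(s, Y) = (3 + s)/((2*Y)) = (3 + s)*(1/(2*Y)) = (3 + s)/(2*Y))
(5*(l(B(-3), 3) + 0) + g(-5, 1))*9 = (5*(√2*√3 + 0) + (½)*(3 - 5)/1)*9 = (5*(√6 + 0) + (½)*1*(-2))*9 = (5*√6 - 1)*9 = (-1 + 5*√6)*9 = -9 + 45*√6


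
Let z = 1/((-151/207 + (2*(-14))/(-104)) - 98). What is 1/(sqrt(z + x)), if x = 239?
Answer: sqrt(2684408369489)/25328765 ≈ 0.064686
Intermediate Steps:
z = -5382/529913 (z = 1/((-151*1/207 - 28*(-1/104)) - 98) = 1/((-151/207 + 7/26) - 98) = 1/(-2477/5382 - 98) = 1/(-529913/5382) = -5382/529913 ≈ -0.010156)
1/(sqrt(z + x)) = 1/(sqrt(-5382/529913 + 239)) = 1/(sqrt(126643825/529913)) = 1/(5*sqrt(2684408369489)/529913) = sqrt(2684408369489)/25328765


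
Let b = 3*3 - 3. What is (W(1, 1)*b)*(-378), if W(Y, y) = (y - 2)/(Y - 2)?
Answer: -2268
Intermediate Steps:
W(Y, y) = (-2 + y)/(-2 + Y)
b = 6 (b = 9 - 3 = 6)
(W(1, 1)*b)*(-378) = (((-2 + 1)/(-2 + 1))*6)*(-378) = ((-1/(-1))*6)*(-378) = (-1*(-1)*6)*(-378) = (1*6)*(-378) = 6*(-378) = -2268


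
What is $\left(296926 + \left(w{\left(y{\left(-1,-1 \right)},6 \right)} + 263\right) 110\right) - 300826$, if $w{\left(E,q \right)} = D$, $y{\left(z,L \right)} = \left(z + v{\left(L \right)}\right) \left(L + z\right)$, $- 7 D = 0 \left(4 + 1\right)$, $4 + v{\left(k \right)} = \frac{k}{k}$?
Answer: $25030$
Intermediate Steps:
$v{\left(k \right)} = -3$ ($v{\left(k \right)} = -4 + \frac{k}{k} = -4 + 1 = -3$)
$D = 0$ ($D = - \frac{0 \left(4 + 1\right)}{7} = - \frac{0 \cdot 5}{7} = \left(- \frac{1}{7}\right) 0 = 0$)
$y{\left(z,L \right)} = \left(-3 + z\right) \left(L + z\right)$ ($y{\left(z,L \right)} = \left(z - 3\right) \left(L + z\right) = \left(-3 + z\right) \left(L + z\right)$)
$w{\left(E,q \right)} = 0$
$\left(296926 + \left(w{\left(y{\left(-1,-1 \right)},6 \right)} + 263\right) 110\right) - 300826 = \left(296926 + \left(0 + 263\right) 110\right) - 300826 = \left(296926 + 263 \cdot 110\right) - 300826 = \left(296926 + 28930\right) - 300826 = 325856 - 300826 = 25030$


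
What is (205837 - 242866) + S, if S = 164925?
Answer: 127896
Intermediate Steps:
(205837 - 242866) + S = (205837 - 242866) + 164925 = -37029 + 164925 = 127896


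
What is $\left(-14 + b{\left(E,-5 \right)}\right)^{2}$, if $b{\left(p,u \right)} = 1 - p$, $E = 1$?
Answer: $196$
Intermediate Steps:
$\left(-14 + b{\left(E,-5 \right)}\right)^{2} = \left(-14 + \left(1 - 1\right)\right)^{2} = \left(-14 + 0\right)^{2} = \left(-14\right)^{2} = 196$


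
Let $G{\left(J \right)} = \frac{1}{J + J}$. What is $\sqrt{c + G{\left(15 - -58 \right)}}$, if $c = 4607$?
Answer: $\frac{7 \sqrt{2004142}}{146} \approx 67.875$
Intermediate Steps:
$G{\left(J \right)} = \frac{1}{2 J}$
$\sqrt{c + G{\left(15 - -58 \right)}} = \sqrt{4607 + \frac{1}{2 \left(15 - -58\right)}} = \sqrt{4607 + \frac{1}{2 \left(15 + 58\right)}} = \sqrt{4607 + \frac{1}{2 \cdot 73}} = \sqrt{4607 + \frac{1}{2} \cdot \frac{1}{73}} = \sqrt{4607 + \frac{1}{146}} = \sqrt{\frac{672623}{146}} = \frac{7 \sqrt{2004142}}{146}$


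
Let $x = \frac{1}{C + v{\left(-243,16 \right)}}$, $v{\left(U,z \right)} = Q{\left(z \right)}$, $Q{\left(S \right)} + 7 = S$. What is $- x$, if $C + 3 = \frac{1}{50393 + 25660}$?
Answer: $- \frac{76053}{456319} \approx -0.16667$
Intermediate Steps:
$Q{\left(S \right)} = -7 + S$
$v{\left(U,z \right)} = -7 + z$
$C = - \frac{228158}{76053}$ ($C = -3 + \frac{1}{50393 + 25660} = -3 + \frac{1}{76053} = - \frac{228158}{76053} \approx -3.0$)
$x = \frac{76053}{456319}$ ($x = \frac{1}{- \frac{228158}{76053} + \left(-7 + 16\right)} = \frac{1}{- \frac{228158}{76053} + 9} = \frac{1}{\frac{456319}{76053}} = \frac{76053}{456319} \approx 0.16667$)
$- x = \left(-1\right) \frac{76053}{456319} = - \frac{76053}{456319}$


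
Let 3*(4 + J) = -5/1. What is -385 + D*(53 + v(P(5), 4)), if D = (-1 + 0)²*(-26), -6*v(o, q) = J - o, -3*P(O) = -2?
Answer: -16114/9 ≈ -1790.4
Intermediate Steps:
P(O) = ⅔ (P(O) = -⅓*(-2) = ⅔)
J = -17/3 (J = -4 + (-5/1)/3 = -4 + (-5*1)/3 = -4 + (⅓)*(-5) = -4 - 5/3 = -17/3 ≈ -5.6667)
v(o, q) = 17/18 + o/6 (v(o, q) = -(-17/3 - o)/6 = 17/18 + o/6)
D = -26 (D = (-1)²*(-26) = 1*(-26) = -26)
-385 + D*(53 + v(P(5), 4)) = -385 - 26*(53 + (17/18 + (⅙)*(⅔))) = -385 - 26*(53 + (17/18 + ⅑)) = -385 - 26*(53 + 19/18) = -385 - 26*973/18 = -385 - 12649/9 = -16114/9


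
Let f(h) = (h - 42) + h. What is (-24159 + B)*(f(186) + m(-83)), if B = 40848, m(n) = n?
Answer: 4122183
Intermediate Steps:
f(h) = -42 + 2*h (f(h) = (-42 + h) + h = -42 + 2*h)
(-24159 + B)*(f(186) + m(-83)) = (-24159 + 40848)*((-42 + 2*186) - 83) = 16689*((-42 + 372) - 83) = 16689*(330 - 83) = 16689*247 = 4122183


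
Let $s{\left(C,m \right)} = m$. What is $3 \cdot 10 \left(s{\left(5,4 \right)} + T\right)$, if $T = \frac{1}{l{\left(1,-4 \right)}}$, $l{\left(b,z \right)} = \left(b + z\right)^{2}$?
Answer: $\frac{370}{3} \approx 123.33$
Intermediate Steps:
$T = \frac{1}{9}$ ($T = \frac{1}{\left(1 - 4\right)^{2}} = \frac{1}{\left(-3\right)^{2}} = \frac{1}{9} \approx 0.11111$)
$3 \cdot 10 \left(s{\left(5,4 \right)} + T\right) = 3 \cdot 10 \left(4 + \frac{1}{9}\right) = 3 \cdot 10 \cdot \frac{37}{9} = 3 \cdot \frac{370}{9} = \frac{370}{3}$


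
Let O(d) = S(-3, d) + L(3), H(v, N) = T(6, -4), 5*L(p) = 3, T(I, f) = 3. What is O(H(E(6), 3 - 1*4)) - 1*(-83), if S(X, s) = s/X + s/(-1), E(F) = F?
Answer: 398/5 ≈ 79.600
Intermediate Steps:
L(p) = 3/5 (L(p) = (1/5)*3 = 3/5)
S(X, s) = -s + s/X (S(X, s) = s/X + s*(-1) = s/X - s = -s + s/X)
H(v, N) = 3
O(d) = 3/5 - 4*d/3 (O(d) = (-d + d/(-3)) + 3/5 = (-d + d*(-1/3)) + 3/5 = (-d - d/3) + 3/5 = -4*d/3 + 3/5 = 3/5 - 4*d/3)
O(H(E(6), 3 - 1*4)) - 1*(-83) = (3/5 - 4/3*3) - 1*(-83) = (3/5 - 4) + 83 = -17/5 + 83 = 398/5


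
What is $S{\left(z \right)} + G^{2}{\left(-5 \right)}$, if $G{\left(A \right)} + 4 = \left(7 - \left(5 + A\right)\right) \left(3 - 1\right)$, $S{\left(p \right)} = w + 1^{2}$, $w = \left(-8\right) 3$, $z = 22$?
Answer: $77$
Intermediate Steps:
$w = -24$
$S{\left(p \right)} = -23$ ($S{\left(p \right)} = -24 + 1^{2} = -24 + 1 = -23$)
$G{\left(A \right)} = - 2 A$ ($G{\left(A \right)} = -4 + \left(7 - \left(5 + A\right)\right) \left(3 - 1\right) = -4 + \left(2 - A\right) 2 = -4 - \left(-4 + 2 A\right) = - 2 A$)
$S{\left(z \right)} + G^{2}{\left(-5 \right)} = -23 + \left(\left(-2\right) \left(-5\right)\right)^{2} = -23 + 10^{2} = -23 + 100 = 77$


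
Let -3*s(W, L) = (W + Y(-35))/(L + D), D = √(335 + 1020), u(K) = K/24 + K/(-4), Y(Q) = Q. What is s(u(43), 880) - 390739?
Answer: -543705871249/1391481 - 211*√1355/11131848 ≈ -3.9074e+5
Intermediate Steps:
u(K) = -5*K/24 (u(K) = K*(1/24) + K*(-¼) = K/24 - K/4 = -5*K/24)
D = √1355 ≈ 36.810
s(W, L) = -(-35 + W)/(3*(L + √1355)) (s(W, L) = -(W - 35)/(3*(L + √1355)) = -(-35 + W)/(3*(L + √1355)))
s(u(43), 880) - 390739 = (35 - (-5)*43/24)/(3*(880 + √1355)) - 390739 = (35 - 1*(-215/24))/(3*(880 + √1355)) - 390739 = (35 + 215/24)/(3*(880 + √1355)) - 390739 = (⅓)*(1055/24)/(880 + √1355) - 390739 = 1055/(72*(880 + √1355)) - 390739 = -390739 + 1055/(72*(880 + √1355))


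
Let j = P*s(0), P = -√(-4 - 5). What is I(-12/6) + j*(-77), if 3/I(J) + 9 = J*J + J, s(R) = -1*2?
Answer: -3/7 - 462*I ≈ -0.42857 - 462.0*I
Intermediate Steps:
s(R) = -2
P = -3*I (P = -√(-9) = -3*I ≈ -3.0*I)
j = 6*I (j = -3*I*(-2) = 6*I ≈ 6.0*I)
I(J) = 3/(-9 + J + J²) (I(J) = 3/(-9 + (J*J + J)) = 3/(-9 + (J² + J)) = 3/(-9 + (J + J²)) = 3/(-9 + J + J²))
I(-12/6) + j*(-77) = 3/(-9 - 12/6 + (-12/6)²) + (6*I)*(-77) = 3/(-9 - 12*⅙ + (-12*⅙)²) - 462*I = 3/(-9 - 2 + (-2)²) - 462*I = 3/(-9 - 2 + 4) - 462*I = 3/(-7) - 462*I = 3*(-⅐) - 462*I = -3/7 - 462*I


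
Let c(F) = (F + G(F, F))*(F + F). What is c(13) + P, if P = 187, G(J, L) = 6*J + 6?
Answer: 2709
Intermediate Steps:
G(J, L) = 6 + 6*J
c(F) = 2*F*(6 + 7*F) (c(F) = (F + (6 + 6*F))*(F + F) = (6 + 7*F)*(2*F) = 2*F*(6 + 7*F))
c(13) + P = 2*13*(6 + 7*13) + 187 = 2*13*(6 + 91) + 187 = 2*13*97 + 187 = 2522 + 187 = 2709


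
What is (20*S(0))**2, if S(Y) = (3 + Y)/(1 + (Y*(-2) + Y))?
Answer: 3600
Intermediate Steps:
S(Y) = (3 + Y)/(1 - Y) (S(Y) = (3 + Y)/(1 + (-2*Y + Y)) = (3 + Y)/(1 - Y))
(20*S(0))**2 = (20*((-3 - 1*0)/(-1 + 0)))**2 = (20*((-3 + 0)/(-1)))**2 = (20*(-1*(-3)))**2 = (20*3)**2 = 60**2 = 3600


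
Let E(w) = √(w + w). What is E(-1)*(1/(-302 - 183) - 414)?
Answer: -200791*I*√2/485 ≈ -585.49*I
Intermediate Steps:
E(w) = √2*√w (E(w) = √(2*w) = √2*√w)
E(-1)*(1/(-302 - 183) - 414) = (√2*√(-1))*(1/(-302 - 183) - 414) = (√2*I)*(1/(-485) - 414) = (I*√2)*(-1/485 - 414) = (I*√2)*(-200791/485) = -200791*I*√2/485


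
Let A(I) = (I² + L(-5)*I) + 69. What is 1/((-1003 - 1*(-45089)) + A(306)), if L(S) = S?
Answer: 1/136261 ≈ 7.3389e-6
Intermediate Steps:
A(I) = 69 + I² - 5*I (A(I) = (I² - 5*I) + 69 = 69 + I² - 5*I)
1/((-1003 - 1*(-45089)) + A(306)) = 1/((-1003 - 1*(-45089)) + (69 + 306² - 5*306)) = 1/((-1003 + 45089) + (69 + 93636 - 1530)) = 1/(44086 + 92175) = 1/136261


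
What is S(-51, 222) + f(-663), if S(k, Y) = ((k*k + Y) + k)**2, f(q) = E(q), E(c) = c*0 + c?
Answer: 7683321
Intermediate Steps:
E(c) = c (E(c) = 0 + c = c)
f(q) = q
S(k, Y) = (Y + k + k**2)**2 (S(k, Y) = ((k**2 + Y) + k)**2 = ((Y + k**2) + k)**2 = (Y + k + k**2)**2)
S(-51, 222) + f(-663) = (222 - 51 + (-51)**2)**2 - 663 = (222 - 51 + 2601)**2 - 663 = 2772**2 - 663 = 7683984 - 663 = 7683321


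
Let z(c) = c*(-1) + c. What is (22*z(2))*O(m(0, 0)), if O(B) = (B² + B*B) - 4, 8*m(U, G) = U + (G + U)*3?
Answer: 0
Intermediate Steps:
m(U, G) = U/2 + 3*G/8 (m(U, G) = (U + (G + U)*3)/8 = (U + (3*G + 3*U))/8 = (3*G + 4*U)/8 = U/2 + 3*G/8)
O(B) = -4 + 2*B² (O(B) = (B² + B²) - 4 = 2*B² - 4 = -4 + 2*B²)
z(c) = 0 (z(c) = -c + c = 0)
(22*z(2))*O(m(0, 0)) = (22*0)*(-4 + 2*((½)*0 + (3/8)*0)²) = 0*(-4 + 2*(0 + 0)²) = 0*(-4 + 2*0²) = 0*(-4 + 2*0) = 0*(-4 + 0) = 0*(-4) = 0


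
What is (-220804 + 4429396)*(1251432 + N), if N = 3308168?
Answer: 19189496083200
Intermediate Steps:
(-220804 + 4429396)*(1251432 + N) = (-220804 + 4429396)*(1251432 + 3308168) = 4208592*4559600 = 19189496083200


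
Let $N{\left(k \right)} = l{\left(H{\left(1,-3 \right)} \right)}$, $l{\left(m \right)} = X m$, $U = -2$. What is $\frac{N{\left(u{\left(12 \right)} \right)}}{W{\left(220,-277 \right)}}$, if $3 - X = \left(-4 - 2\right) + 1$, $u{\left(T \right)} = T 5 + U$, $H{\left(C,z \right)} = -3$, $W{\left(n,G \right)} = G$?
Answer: $\frac{24}{277} \approx 0.086643$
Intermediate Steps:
$u{\left(T \right)} = -2 + 5 T$ ($u{\left(T \right)} = T 5 - 2 = 5 T - 2 = -2 + 5 T$)
$X = 8$ ($X = 3 - \left(\left(-4 - 2\right) + 1\right) = 3 - \left(-6 + 1\right) = 3 - -5 = 3 + 5 = 8$)
$l{\left(m \right)} = 8 m$
$N{\left(k \right)} = -24$ ($N{\left(k \right)} = 8 \left(-3\right) = -24$)
$\frac{N{\left(u{\left(12 \right)} \right)}}{W{\left(220,-277 \right)}} = - \frac{24}{-277} = \left(-24\right) \left(- \frac{1}{277}\right) = \frac{24}{277}$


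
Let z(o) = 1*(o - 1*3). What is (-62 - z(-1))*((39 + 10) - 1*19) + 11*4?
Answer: -1696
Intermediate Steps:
z(o) = -3 + o (z(o) = 1*(o - 3) = 1*(-3 + o) = -3 + o)
(-62 - z(-1))*((39 + 10) - 1*19) + 11*4 = (-62 - (-3 - 1))*((39 + 10) - 1*19) + 11*4 = (-62 - 1*(-4))*(49 - 19) + 44 = (-62 + 4)*30 + 44 = -58*30 + 44 = -1740 + 44 = -1696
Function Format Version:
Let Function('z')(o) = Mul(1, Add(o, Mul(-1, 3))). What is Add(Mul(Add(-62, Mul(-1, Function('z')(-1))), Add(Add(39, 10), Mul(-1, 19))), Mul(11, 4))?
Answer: -1696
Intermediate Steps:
Function('z')(o) = Add(-3, o) (Function('z')(o) = Mul(1, Add(o, -3)) = Mul(1, Add(-3, o)) = Add(-3, o))
Add(Mul(Add(-62, Mul(-1, Function('z')(-1))), Add(Add(39, 10), Mul(-1, 19))), Mul(11, 4)) = Add(Mul(Add(-62, Mul(-1, Add(-3, -1))), Add(Add(39, 10), Mul(-1, 19))), Mul(11, 4)) = Add(Mul(Add(-62, Mul(-1, -4)), Add(49, -19)), 44) = Add(Mul(Add(-62, 4), 30), 44) = Add(Mul(-58, 30), 44) = Add(-1740, 44) = -1696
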